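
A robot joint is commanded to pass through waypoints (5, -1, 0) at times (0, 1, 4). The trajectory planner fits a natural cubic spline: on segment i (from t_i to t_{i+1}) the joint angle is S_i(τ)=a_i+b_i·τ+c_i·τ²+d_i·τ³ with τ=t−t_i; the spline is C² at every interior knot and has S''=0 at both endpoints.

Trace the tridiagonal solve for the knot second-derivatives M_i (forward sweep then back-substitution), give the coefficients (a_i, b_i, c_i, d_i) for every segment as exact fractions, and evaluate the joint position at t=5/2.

  seg 0: a=5 b=-163/24 c=0 d=19/24
  seg 1: a=-1 b=-53/12 c=19/8 d=-19/72
S(5/2) = -203/64

Δ: Δ0=-6, Δ1=1/3
row 1: diag=8, rhs=38; c'=3/8, d'=19/4
back: M1=19/4
M: M0=0, M1=19/4, M2=0
seg 0: a=5, c=M0/2=0, d=(M1−M0)/(6·1)=19/24, b=Δ0−h0·(2M0+M1)/6=-163/24
seg 1: a=-1, c=M1/2=19/8, d=(M2−M1)/(6·3)=-19/72, b=Δ1−h1·(2M1+M2)/6=-53/12
t_q=5/2 → seg 1, τ=3/2; S=-1+-53/12·τ+19/8·τ²+-19/72·τ³=-203/64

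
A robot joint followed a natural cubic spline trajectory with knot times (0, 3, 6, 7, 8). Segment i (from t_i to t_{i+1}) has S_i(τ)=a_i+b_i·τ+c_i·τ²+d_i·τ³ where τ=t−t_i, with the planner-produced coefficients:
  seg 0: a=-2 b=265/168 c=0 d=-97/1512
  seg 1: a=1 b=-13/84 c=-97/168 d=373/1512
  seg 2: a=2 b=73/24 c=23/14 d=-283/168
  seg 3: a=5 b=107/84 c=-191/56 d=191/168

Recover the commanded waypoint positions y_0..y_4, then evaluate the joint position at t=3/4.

y_0 = S_0(0) = a_0 = -2
y_1 = S_1(0) = a_1 = 1
y_2 = S_2(0) = a_2 = 2
y_3 = S_3(0) = a_3 = 5
y_4 = S_3(1) = 4
t_q=3/4 is in segment 0 (τ=3/4); S_0(τ)=-3025/3584

y_0=-2 y_1=1 y_2=2 y_3=5 y_4=4
S(3/4) = -3025/3584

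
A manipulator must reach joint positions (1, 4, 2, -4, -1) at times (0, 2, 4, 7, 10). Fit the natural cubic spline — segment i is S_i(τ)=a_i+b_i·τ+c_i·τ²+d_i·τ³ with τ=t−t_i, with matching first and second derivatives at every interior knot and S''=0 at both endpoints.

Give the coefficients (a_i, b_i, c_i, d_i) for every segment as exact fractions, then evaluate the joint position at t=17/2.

  seg 0: a=1 b=577/280 c=0 d=-157/1120
  seg 1: a=4 b=53/140 c=-471/560 d=17/224
  seg 2: a=2 b=-83/40 c=-27/70 d=23/168
  seg 3: a=-4 b=-97/140 c=237/280 d=-79/840
S(17/2) = -7733/2240

Δ: Δ0=3/2, Δ1=-1, Δ2=-2, Δ3=1
row 1: diag=8, rhs=-15; c'=1/4, d'=-15/8
row 2: denom=10−2·1/4=19/2; d'=(-6−2·-15/8)/(19/2)=-9/38
row 3: denom=12−3·6/19=210/19; d'=(18−3·-9/38)/(210/19)=237/140
back: M3=237/140
back: M2=-9/38−6/19·237/140=-27/35
back: M1=-15/8−1/4·-27/35=-471/280
M: M0=0, M1=-471/280, M2=-27/35, M3=237/140, M4=0
seg 0: a=1, c=M0/2=0, d=(M1−M0)/(6·2)=-157/1120, b=Δ0−h0·(2M0+M1)/6=577/280
seg 1: a=4, c=M1/2=-471/560, d=(M2−M1)/(6·2)=17/224, b=Δ1−h1·(2M1+M2)/6=53/140
seg 2: a=2, c=M2/2=-27/70, d=(M3−M2)/(6·3)=23/168, b=Δ2−h2·(2M2+M3)/6=-83/40
seg 3: a=-4, c=M3/2=237/280, d=(M4−M3)/(6·3)=-79/840, b=Δ3−h3·(2M3+M4)/6=-97/140
t_q=17/2 → seg 3, τ=3/2; S=-4+-97/140·τ+237/280·τ²+-79/840·τ³=-7733/2240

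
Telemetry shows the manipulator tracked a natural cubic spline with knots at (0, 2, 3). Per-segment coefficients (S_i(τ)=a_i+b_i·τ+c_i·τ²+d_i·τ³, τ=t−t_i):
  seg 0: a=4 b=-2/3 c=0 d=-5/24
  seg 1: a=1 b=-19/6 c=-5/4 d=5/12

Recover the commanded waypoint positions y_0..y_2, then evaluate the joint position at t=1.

y_0 = S_0(0) = a_0 = 4
y_1 = S_1(0) = a_1 = 1
y_2 = S_1(1) = -3
t_q=1 is in segment 0 (τ=1); S_0(τ)=25/8

y_0=4 y_1=1 y_2=-3
S(1) = 25/8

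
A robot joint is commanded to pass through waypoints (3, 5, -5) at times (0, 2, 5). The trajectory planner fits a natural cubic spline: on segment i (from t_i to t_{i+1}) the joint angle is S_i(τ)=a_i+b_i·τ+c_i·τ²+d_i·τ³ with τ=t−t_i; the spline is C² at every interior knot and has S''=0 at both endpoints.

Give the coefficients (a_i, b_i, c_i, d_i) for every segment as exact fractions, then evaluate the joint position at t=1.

Δ: Δ0=1, Δ1=-10/3
row 1: diag=10, rhs=-26; c'=3/10, d'=-13/5
back: M1=-13/5
M: M0=0, M1=-13/5, M2=0
seg 0: a=3, c=M0/2=0, d=(M1−M0)/(6·2)=-13/60, b=Δ0−h0·(2M0+M1)/6=28/15
seg 1: a=5, c=M1/2=-13/10, d=(M2−M1)/(6·3)=13/90, b=Δ1−h1·(2M1+M2)/6=-11/15
t_q=1 → seg 0, τ=1; S=3+28/15·τ+0·τ²+-13/60·τ³=93/20

  seg 0: a=3 b=28/15 c=0 d=-13/60
  seg 1: a=5 b=-11/15 c=-13/10 d=13/90
S(1) = 93/20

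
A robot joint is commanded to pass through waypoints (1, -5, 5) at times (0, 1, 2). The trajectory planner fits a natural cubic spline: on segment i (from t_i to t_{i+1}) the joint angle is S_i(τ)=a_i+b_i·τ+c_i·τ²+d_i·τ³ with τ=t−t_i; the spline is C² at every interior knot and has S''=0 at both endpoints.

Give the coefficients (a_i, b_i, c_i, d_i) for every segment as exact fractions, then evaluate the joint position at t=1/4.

Δ: Δ0=-6, Δ1=10
row 1: diag=4, rhs=96; c'=1/4, d'=24
back: M1=24
M: M0=0, M1=24, M2=0
seg 0: a=1, c=M0/2=0, d=(M1−M0)/(6·1)=4, b=Δ0−h0·(2M0+M1)/6=-10
seg 1: a=-5, c=M1/2=12, d=(M2−M1)/(6·1)=-4, b=Δ1−h1·(2M1+M2)/6=2
t_q=1/4 → seg 0, τ=1/4; S=1+-10·τ+0·τ²+4·τ³=-23/16

  seg 0: a=1 b=-10 c=0 d=4
  seg 1: a=-5 b=2 c=12 d=-4
S(1/4) = -23/16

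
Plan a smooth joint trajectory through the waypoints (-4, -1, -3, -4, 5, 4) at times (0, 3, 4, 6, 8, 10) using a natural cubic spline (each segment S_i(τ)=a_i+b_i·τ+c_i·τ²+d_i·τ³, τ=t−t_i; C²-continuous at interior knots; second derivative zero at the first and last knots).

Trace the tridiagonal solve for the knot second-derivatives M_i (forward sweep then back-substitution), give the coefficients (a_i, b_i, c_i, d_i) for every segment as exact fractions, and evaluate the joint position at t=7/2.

  seg 0: a=-4 b=2743/1282 c=0 d=-487/3846
  seg 1: a=-1 b=-820/641 c=-1461/1282 d=537/1282
  seg 2: a=-3 b=-2951/1282 c=75/641 d=1005/2564
  seg 3: a=-4 b=3679/1282 c=3165/1282 d=-530/641
  seg 4: a=5 b=3619/1282 c=-3195/1282 d=1065/2564
S(7/2) = -19201/10256

Δ: Δ0=1, Δ1=-2, Δ2=-1/2, Δ3=9/2, Δ4=-1/2
row 1: diag=8, rhs=-18; c'=1/8, d'=-9/4
row 2: denom=6−1·1/8=47/8; d'=(9−1·-9/4)/(47/8)=90/47
row 3: denom=8−2·16/47=344/47; d'=(30−2·90/47)/(344/47)=615/172
row 4: denom=8−2·47/172=641/86; d'=(-30−2·615/172)/(641/86)=-3195/641
back: M4=-3195/641
back: M3=615/172−47/172·-3195/641=3165/641
back: M2=90/47−16/47·3165/641=150/641
back: M1=-9/4−1/8·150/641=-1461/641
M: M0=0, M1=-1461/641, M2=150/641, M3=3165/641, M4=-3195/641, M5=0
seg 0: a=-4, c=M0/2=0, d=(M1−M0)/(6·3)=-487/3846, b=Δ0−h0·(2M0+M1)/6=2743/1282
seg 1: a=-1, c=M1/2=-1461/1282, d=(M2−M1)/(6·1)=537/1282, b=Δ1−h1·(2M1+M2)/6=-820/641
seg 2: a=-3, c=M2/2=75/641, d=(M3−M2)/(6·2)=1005/2564, b=Δ2−h2·(2M2+M3)/6=-2951/1282
seg 3: a=-4, c=M3/2=3165/1282, d=(M4−M3)/(6·2)=-530/641, b=Δ3−h3·(2M3+M4)/6=3679/1282
seg 4: a=5, c=M4/2=-3195/1282, d=(M5−M4)/(6·2)=1065/2564, b=Δ4−h4·(2M4+M5)/6=3619/1282
t_q=7/2 → seg 1, τ=1/2; S=-1+-820/641·τ+-1461/1282·τ²+537/1282·τ³=-19201/10256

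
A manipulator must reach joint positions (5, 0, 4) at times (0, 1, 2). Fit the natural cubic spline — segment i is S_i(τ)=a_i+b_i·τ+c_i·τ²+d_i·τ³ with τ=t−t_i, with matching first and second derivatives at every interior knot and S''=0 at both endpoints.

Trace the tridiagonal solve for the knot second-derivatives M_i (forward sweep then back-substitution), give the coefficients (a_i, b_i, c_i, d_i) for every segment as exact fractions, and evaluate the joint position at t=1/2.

  seg 0: a=5 b=-29/4 c=0 d=9/4
  seg 1: a=0 b=-1/2 c=27/4 d=-9/4
S(1/2) = 53/32

Δ: Δ0=-5, Δ1=4
row 1: diag=4, rhs=54; c'=1/4, d'=27/2
back: M1=27/2
M: M0=0, M1=27/2, M2=0
seg 0: a=5, c=M0/2=0, d=(M1−M0)/(6·1)=9/4, b=Δ0−h0·(2M0+M1)/6=-29/4
seg 1: a=0, c=M1/2=27/4, d=(M2−M1)/(6·1)=-9/4, b=Δ1−h1·(2M1+M2)/6=-1/2
t_q=1/2 → seg 0, τ=1/2; S=5+-29/4·τ+0·τ²+9/4·τ³=53/32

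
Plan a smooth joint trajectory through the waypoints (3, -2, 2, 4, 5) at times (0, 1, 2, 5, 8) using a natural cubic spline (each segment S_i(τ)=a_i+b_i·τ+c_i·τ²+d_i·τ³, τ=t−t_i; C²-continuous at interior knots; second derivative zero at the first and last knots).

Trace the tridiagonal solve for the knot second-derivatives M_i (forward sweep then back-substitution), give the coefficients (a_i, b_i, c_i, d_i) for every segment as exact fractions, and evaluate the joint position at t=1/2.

  seg 0: a=3 b=-417/56 c=0 d=137/56
  seg 1: a=-2 b=-3/28 c=411/56 d=-181/56
  seg 2: a=2 b=39/8 c=-33/14 d=481/1512
  seg 3: a=4 b=-19/28 c=85/168 d=-85/1512
S(1/2) = -187/448

Δ: Δ0=-5, Δ1=4, Δ2=2/3, Δ3=1/3
row 1: diag=4, rhs=54; c'=1/4, d'=27/2
row 2: denom=8−1·1/4=31/4; d'=(-20−1·27/2)/(31/4)=-134/31
row 3: denom=12−3·12/31=336/31; d'=(-2−3·-134/31)/(336/31)=85/84
back: M3=85/84
back: M2=-134/31−12/31·85/84=-33/7
back: M1=27/2−1/4·-33/7=411/28
M: M0=0, M1=411/28, M2=-33/7, M3=85/84, M4=0
seg 0: a=3, c=M0/2=0, d=(M1−M0)/(6·1)=137/56, b=Δ0−h0·(2M0+M1)/6=-417/56
seg 1: a=-2, c=M1/2=411/56, d=(M2−M1)/(6·1)=-181/56, b=Δ1−h1·(2M1+M2)/6=-3/28
seg 2: a=2, c=M2/2=-33/14, d=(M3−M2)/(6·3)=481/1512, b=Δ2−h2·(2M2+M3)/6=39/8
seg 3: a=4, c=M3/2=85/168, d=(M4−M3)/(6·3)=-85/1512, b=Δ3−h3·(2M3+M4)/6=-19/28
t_q=1/2 → seg 0, τ=1/2; S=3+-417/56·τ+0·τ²+137/56·τ³=-187/448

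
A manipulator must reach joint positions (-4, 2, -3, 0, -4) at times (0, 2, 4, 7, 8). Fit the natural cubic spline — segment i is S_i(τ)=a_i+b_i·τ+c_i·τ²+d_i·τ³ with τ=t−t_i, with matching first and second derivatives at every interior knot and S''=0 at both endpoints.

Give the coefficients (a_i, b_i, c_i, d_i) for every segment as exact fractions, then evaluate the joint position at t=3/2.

Δ: Δ0=3, Δ1=-5/2, Δ2=1, Δ3=-4
row 1: diag=8, rhs=-33; c'=1/4, d'=-33/8
row 2: denom=10−2·1/4=19/2; d'=(21−2·-33/8)/(19/2)=117/38
row 3: denom=8−3·6/19=134/19; d'=(-30−3·117/38)/(134/19)=-1491/268
back: M3=-1491/268
back: M2=117/38−6/19·-1491/268=324/67
back: M1=-33/8−1/4·324/67=-2859/536
M: M0=0, M1=-2859/536, M2=324/67, M3=-1491/268, M4=0
seg 0: a=-4, c=M0/2=0, d=(M1−M0)/(6·2)=-953/2144, b=Δ0−h0·(2M0+M1)/6=2561/536
seg 1: a=2, c=M1/2=-2859/1072, d=(M2−M1)/(6·2)=1817/2144, b=Δ1−h1·(2M1+M2)/6=-149/268
seg 2: a=-3, c=M2/2=162/67, d=(M3−M2)/(6·3)=-929/1608, b=Δ2−h2·(2M2+M3)/6=-565/536
seg 3: a=0, c=M3/2=-1491/536, d=(M4−M3)/(6·1)=497/536, b=Δ3−h3·(2M3+M4)/6=-575/268
t_q=3/2 → seg 0, τ=3/2; S=-4+2561/536·τ+0·τ²+-953/2144·τ³=28589/17152

  seg 0: a=-4 b=2561/536 c=0 d=-953/2144
  seg 1: a=2 b=-149/268 c=-2859/1072 d=1817/2144
  seg 2: a=-3 b=-565/536 c=162/67 d=-929/1608
  seg 3: a=0 b=-575/268 c=-1491/536 d=497/536
S(3/2) = 28589/17152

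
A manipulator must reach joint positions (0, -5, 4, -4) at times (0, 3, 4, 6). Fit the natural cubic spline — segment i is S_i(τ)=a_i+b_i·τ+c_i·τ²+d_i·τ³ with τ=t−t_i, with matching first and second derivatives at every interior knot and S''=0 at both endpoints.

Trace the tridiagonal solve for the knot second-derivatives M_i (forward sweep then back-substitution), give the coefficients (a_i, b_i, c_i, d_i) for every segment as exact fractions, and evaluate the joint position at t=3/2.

Δ: Δ0=-5/3, Δ1=9, Δ2=-4
row 1: diag=8, rhs=64; c'=1/8, d'=8
row 2: denom=6−1·1/8=47/8; d'=(-78−1·8)/(47/8)=-688/47
back: M2=-688/47
back: M1=8−1/8·-688/47=462/47
M: M0=0, M1=462/47, M2=-688/47, M3=0
seg 0: a=0, c=M0/2=0, d=(M1−M0)/(6·3)=77/141, b=Δ0−h0·(2M0+M1)/6=-928/141
seg 1: a=-5, c=M1/2=231/47, d=(M2−M1)/(6·1)=-575/141, b=Δ1−h1·(2M1+M2)/6=1151/141
seg 2: a=4, c=M2/2=-344/47, d=(M3−M2)/(6·2)=172/141, b=Δ2−h2·(2M2+M3)/6=812/141
t_q=3/2 → seg 0, τ=3/2; S=0+-928/141·τ+0·τ²+77/141·τ³=-3019/376

  seg 0: a=0 b=-928/141 c=0 d=77/141
  seg 1: a=-5 b=1151/141 c=231/47 d=-575/141
  seg 2: a=4 b=812/141 c=-344/47 d=172/141
S(3/2) = -3019/376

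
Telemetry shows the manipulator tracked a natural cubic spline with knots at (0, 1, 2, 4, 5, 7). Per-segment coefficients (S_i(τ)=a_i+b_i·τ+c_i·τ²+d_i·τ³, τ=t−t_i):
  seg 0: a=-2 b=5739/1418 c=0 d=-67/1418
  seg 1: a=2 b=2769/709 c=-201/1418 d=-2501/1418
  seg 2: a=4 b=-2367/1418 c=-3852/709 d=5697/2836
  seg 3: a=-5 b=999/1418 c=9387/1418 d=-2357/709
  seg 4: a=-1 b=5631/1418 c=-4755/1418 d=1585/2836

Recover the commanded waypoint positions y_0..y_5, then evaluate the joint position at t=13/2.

y_0 = S_0(0) = a_0 = -2
y_1 = S_1(0) = a_1 = 2
y_2 = S_2(0) = a_2 = 4
y_3 = S_3(0) = a_3 = -5
y_4 = S_4(0) = a_4 = -1
y_5 = S_4(2) = -2
t_q=13/2 is in segment 4 (τ=3/2); S_4(τ)=-15929/22688

y_0=-2 y_1=2 y_2=4 y_3=-5 y_4=-1 y_5=-2
S(13/2) = -15929/22688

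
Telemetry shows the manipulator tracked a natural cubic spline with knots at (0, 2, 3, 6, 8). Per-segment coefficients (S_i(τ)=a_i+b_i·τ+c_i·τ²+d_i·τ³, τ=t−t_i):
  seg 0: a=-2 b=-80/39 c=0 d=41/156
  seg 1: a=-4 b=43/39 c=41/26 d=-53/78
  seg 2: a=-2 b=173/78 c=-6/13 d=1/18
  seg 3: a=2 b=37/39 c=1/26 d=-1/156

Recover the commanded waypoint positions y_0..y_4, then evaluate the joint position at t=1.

y_0=-2 y_1=-4 y_2=-2 y_3=2 y_4=4
S(1) = -197/52

y_0 = S_0(0) = a_0 = -2
y_1 = S_1(0) = a_1 = -4
y_2 = S_2(0) = a_2 = -2
y_3 = S_3(0) = a_3 = 2
y_4 = S_3(2) = 4
t_q=1 is in segment 0 (τ=1); S_0(τ)=-197/52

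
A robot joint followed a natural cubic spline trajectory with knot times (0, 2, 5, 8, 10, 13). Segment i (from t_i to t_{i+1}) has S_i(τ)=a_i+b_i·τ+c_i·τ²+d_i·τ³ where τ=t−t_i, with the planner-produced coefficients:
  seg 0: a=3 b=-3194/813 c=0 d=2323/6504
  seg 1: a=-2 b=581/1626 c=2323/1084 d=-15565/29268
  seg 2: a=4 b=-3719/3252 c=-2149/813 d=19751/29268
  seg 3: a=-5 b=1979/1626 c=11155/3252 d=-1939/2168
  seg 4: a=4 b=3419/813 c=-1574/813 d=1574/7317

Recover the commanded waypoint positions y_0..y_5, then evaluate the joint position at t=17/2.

y_0 = S_0(0) = a_0 = 3
y_1 = S_1(0) = a_1 = -2
y_2 = S_2(0) = a_2 = 4
y_3 = S_3(0) = a_3 = -5
y_4 = S_4(0) = a_4 = 4
y_5 = S_4(3) = 5
t_q=17/2 is in segment 3 (τ=1/2); S_3(τ)=-63231/17344

y_0=3 y_1=-2 y_2=4 y_3=-5 y_4=4 y_5=5
S(17/2) = -63231/17344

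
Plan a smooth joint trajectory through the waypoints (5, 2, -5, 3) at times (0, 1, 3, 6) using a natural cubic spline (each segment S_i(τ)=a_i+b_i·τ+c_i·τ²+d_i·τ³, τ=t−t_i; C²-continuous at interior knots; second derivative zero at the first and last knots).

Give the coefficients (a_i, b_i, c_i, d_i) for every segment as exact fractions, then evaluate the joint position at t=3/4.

  seg 0: a=5 b=-113/42 c=0 d=-13/42
  seg 1: a=2 b=-76/21 c=-13/14 d=83/168
  seg 2: a=-5 b=-59/42 c=57/28 d=-19/84
S(3/4) = 365/128

Δ: Δ0=-3, Δ1=-7/2, Δ2=8/3
row 1: diag=6, rhs=-3; c'=1/3, d'=-1/2
row 2: denom=10−2·1/3=28/3; d'=(37−2·-1/2)/(28/3)=57/14
back: M2=57/14
back: M1=-1/2−1/3·57/14=-13/7
M: M0=0, M1=-13/7, M2=57/14, M3=0
seg 0: a=5, c=M0/2=0, d=(M1−M0)/(6·1)=-13/42, b=Δ0−h0·(2M0+M1)/6=-113/42
seg 1: a=2, c=M1/2=-13/14, d=(M2−M1)/(6·2)=83/168, b=Δ1−h1·(2M1+M2)/6=-76/21
seg 2: a=-5, c=M2/2=57/28, d=(M3−M2)/(6·3)=-19/84, b=Δ2−h2·(2M2+M3)/6=-59/42
t_q=3/4 → seg 0, τ=3/4; S=5+-113/42·τ+0·τ²+-13/42·τ³=365/128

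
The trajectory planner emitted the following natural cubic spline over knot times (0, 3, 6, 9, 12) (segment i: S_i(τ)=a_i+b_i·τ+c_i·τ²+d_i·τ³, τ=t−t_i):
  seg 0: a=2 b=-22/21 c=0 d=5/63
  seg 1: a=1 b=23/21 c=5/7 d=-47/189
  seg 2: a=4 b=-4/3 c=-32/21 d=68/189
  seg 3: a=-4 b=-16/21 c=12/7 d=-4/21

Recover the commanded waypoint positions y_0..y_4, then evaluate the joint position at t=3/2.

y_0 = S_0(0) = a_0 = 2
y_1 = S_1(0) = a_1 = 1
y_2 = S_2(0) = a_2 = 4
y_3 = S_3(0) = a_3 = -4
y_4 = S_3(3) = 4
t_q=3/2 is in segment 0 (τ=3/2); S_0(τ)=39/56

y_0=2 y_1=1 y_2=4 y_3=-4 y_4=4
S(3/2) = 39/56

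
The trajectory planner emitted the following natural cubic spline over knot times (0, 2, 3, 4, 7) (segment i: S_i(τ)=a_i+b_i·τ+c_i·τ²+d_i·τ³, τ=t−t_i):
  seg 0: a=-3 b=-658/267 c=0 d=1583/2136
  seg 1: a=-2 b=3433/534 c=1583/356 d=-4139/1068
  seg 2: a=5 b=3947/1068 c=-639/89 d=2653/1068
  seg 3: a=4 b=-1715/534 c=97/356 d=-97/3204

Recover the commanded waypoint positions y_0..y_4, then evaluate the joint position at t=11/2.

y_0 = S_0(0) = a_0 = -3
y_1 = S_1(0) = a_1 = -2
y_2 = S_2(0) = a_2 = 5
y_3 = S_3(0) = a_3 = 4
y_4 = S_3(3) = -4
t_q=11/2 is in segment 3 (τ=3/2); S_3(τ)=-873/2848

y_0=-3 y_1=-2 y_2=5 y_3=4 y_4=-4
S(11/2) = -873/2848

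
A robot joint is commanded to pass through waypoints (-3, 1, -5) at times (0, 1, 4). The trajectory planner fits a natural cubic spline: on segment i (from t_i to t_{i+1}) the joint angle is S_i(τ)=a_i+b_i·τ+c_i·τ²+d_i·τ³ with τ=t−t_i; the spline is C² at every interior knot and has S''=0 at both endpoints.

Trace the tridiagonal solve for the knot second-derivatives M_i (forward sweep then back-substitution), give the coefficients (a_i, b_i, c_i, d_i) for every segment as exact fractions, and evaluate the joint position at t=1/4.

  seg 0: a=-3 b=19/4 c=0 d=-3/4
  seg 1: a=1 b=5/2 c=-9/4 d=1/4
S(1/4) = -467/256

Δ: Δ0=4, Δ1=-2
row 1: diag=8, rhs=-36; c'=3/8, d'=-9/2
back: M1=-9/2
M: M0=0, M1=-9/2, M2=0
seg 0: a=-3, c=M0/2=0, d=(M1−M0)/(6·1)=-3/4, b=Δ0−h0·(2M0+M1)/6=19/4
seg 1: a=1, c=M1/2=-9/4, d=(M2−M1)/(6·3)=1/4, b=Δ1−h1·(2M1+M2)/6=5/2
t_q=1/4 → seg 0, τ=1/4; S=-3+19/4·τ+0·τ²+-3/4·τ³=-467/256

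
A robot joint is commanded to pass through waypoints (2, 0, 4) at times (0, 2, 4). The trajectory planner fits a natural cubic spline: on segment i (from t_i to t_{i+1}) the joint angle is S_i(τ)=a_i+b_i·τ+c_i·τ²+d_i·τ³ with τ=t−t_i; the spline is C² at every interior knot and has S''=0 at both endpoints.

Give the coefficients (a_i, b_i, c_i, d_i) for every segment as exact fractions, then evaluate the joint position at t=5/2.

Δ: Δ0=-1, Δ1=2
row 1: diag=8, rhs=18; c'=1/4, d'=9/4
back: M1=9/4
M: M0=0, M1=9/4, M2=0
seg 0: a=2, c=M0/2=0, d=(M1−M0)/(6·2)=3/16, b=Δ0−h0·(2M0+M1)/6=-7/4
seg 1: a=0, c=M1/2=9/8, d=(M2−M1)/(6·2)=-3/16, b=Δ1−h1·(2M1+M2)/6=1/2
t_q=5/2 → seg 1, τ=1/2; S=0+1/2·τ+9/8·τ²+-3/16·τ³=65/128

  seg 0: a=2 b=-7/4 c=0 d=3/16
  seg 1: a=0 b=1/2 c=9/8 d=-3/16
S(5/2) = 65/128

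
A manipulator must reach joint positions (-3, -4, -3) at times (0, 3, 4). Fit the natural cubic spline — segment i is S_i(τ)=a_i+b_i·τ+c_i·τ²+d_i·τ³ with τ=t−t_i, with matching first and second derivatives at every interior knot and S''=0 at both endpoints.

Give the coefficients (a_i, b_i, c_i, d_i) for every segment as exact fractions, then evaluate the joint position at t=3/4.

Δ: Δ0=-1/3, Δ1=1
row 1: diag=8, rhs=8; c'=1/8, d'=1
back: M1=1
M: M0=0, M1=1, M2=0
seg 0: a=-3, c=M0/2=0, d=(M1−M0)/(6·3)=1/18, b=Δ0−h0·(2M0+M1)/6=-5/6
seg 1: a=-4, c=M1/2=1/2, d=(M2−M1)/(6·1)=-1/6, b=Δ1−h1·(2M1+M2)/6=2/3
t_q=3/4 → seg 0, τ=3/4; S=-3+-5/6·τ+0·τ²+1/18·τ³=-461/128

  seg 0: a=-3 b=-5/6 c=0 d=1/18
  seg 1: a=-4 b=2/3 c=1/2 d=-1/6
S(3/4) = -461/128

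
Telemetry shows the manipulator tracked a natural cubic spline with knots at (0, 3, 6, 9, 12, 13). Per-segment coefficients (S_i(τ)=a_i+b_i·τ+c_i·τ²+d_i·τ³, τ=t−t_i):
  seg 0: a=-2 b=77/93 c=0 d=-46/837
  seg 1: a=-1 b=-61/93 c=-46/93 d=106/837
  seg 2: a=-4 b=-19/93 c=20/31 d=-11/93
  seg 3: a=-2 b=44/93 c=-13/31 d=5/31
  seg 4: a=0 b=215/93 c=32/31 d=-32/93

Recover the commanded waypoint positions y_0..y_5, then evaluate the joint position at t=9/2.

y_0 = S_0(0) = a_0 = -2
y_1 = S_1(0) = a_1 = -1
y_2 = S_2(0) = a_2 = -4
y_3 = S_3(0) = a_3 = -2
y_4 = S_4(0) = a_4 = 0
y_5 = S_4(1) = 3
t_q=9/2 is in segment 1 (τ=3/2); S_1(τ)=-331/124

y_0=-2 y_1=-1 y_2=-4 y_3=-2 y_4=0 y_5=3
S(9/2) = -331/124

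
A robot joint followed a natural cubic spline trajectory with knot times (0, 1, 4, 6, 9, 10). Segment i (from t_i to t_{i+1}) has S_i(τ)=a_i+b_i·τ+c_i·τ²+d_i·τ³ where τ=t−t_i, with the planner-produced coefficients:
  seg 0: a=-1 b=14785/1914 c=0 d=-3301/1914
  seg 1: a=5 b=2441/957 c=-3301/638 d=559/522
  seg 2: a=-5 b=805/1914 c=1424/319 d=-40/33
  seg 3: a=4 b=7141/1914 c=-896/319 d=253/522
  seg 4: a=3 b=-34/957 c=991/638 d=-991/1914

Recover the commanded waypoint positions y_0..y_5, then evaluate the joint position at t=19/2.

y_0=-1 y_1=5 y_2=-5 y_3=4 y_4=3 y_5=4
S(19/2) = 16873/5104

y_0 = S_0(0) = a_0 = -1
y_1 = S_1(0) = a_1 = 5
y_2 = S_2(0) = a_2 = -5
y_3 = S_3(0) = a_3 = 4
y_4 = S_4(0) = a_4 = 3
y_5 = S_4(1) = 4
t_q=19/2 is in segment 4 (τ=1/2); S_4(τ)=16873/5104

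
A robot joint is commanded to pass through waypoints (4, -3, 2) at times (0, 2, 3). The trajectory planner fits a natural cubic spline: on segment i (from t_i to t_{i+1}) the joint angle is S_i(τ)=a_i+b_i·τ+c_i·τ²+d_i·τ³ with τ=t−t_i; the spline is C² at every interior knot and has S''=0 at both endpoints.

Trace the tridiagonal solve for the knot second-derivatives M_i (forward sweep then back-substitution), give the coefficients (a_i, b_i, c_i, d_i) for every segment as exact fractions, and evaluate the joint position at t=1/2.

  seg 0: a=4 b=-19/3 c=0 d=17/24
  seg 1: a=-3 b=13/6 c=17/4 d=-17/12
S(1/2) = 59/64

Δ: Δ0=-7/2, Δ1=5
row 1: diag=6, rhs=51; c'=1/6, d'=17/2
back: M1=17/2
M: M0=0, M1=17/2, M2=0
seg 0: a=4, c=M0/2=0, d=(M1−M0)/(6·2)=17/24, b=Δ0−h0·(2M0+M1)/6=-19/3
seg 1: a=-3, c=M1/2=17/4, d=(M2−M1)/(6·1)=-17/12, b=Δ1−h1·(2M1+M2)/6=13/6
t_q=1/2 → seg 0, τ=1/2; S=4+-19/3·τ+0·τ²+17/24·τ³=59/64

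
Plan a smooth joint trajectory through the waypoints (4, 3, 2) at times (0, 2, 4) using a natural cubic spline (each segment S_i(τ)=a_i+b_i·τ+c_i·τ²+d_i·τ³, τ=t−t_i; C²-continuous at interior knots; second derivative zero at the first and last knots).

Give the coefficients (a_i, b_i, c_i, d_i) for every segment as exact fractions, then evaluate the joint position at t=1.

  seg 0: a=4 b=-1/2 c=0 d=0
  seg 1: a=3 b=-1/2 c=0 d=0
S(1) = 7/2

Δ: Δ0=-1/2, Δ1=-1/2
row 1: diag=8, rhs=0; c'=1/4, d'=0
back: M1=0
M: M0=0, M1=0, M2=0
seg 0: a=4, c=M0/2=0, d=(M1−M0)/(6·2)=0, b=Δ0−h0·(2M0+M1)/6=-1/2
seg 1: a=3, c=M1/2=0, d=(M2−M1)/(6·2)=0, b=Δ1−h1·(2M1+M2)/6=-1/2
t_q=1 → seg 0, τ=1; S=4+-1/2·τ+0·τ²+0·τ³=7/2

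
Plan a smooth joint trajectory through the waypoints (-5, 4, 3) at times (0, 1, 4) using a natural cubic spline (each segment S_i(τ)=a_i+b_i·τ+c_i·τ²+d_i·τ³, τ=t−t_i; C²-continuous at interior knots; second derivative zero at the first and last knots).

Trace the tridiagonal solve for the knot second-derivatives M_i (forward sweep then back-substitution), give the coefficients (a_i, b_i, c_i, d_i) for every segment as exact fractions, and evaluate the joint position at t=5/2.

Δ: Δ0=9, Δ1=-1/3
row 1: diag=8, rhs=-56; c'=3/8, d'=-7
back: M1=-7
M: M0=0, M1=-7, M2=0
seg 0: a=-5, c=M0/2=0, d=(M1−M0)/(6·1)=-7/6, b=Δ0−h0·(2M0+M1)/6=61/6
seg 1: a=4, c=M1/2=-7/2, d=(M2−M1)/(6·3)=7/18, b=Δ1−h1·(2M1+M2)/6=20/3
t_q=5/2 → seg 1, τ=3/2; S=4+20/3·τ+-7/2·τ²+7/18·τ³=119/16

  seg 0: a=-5 b=61/6 c=0 d=-7/6
  seg 1: a=4 b=20/3 c=-7/2 d=7/18
S(5/2) = 119/16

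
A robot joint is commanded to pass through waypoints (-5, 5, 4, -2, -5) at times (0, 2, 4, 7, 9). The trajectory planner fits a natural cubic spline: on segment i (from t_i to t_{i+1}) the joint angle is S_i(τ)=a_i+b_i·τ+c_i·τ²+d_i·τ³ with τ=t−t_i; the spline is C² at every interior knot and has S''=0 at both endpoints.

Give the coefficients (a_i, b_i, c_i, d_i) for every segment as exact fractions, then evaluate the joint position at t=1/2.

Δ: Δ0=5, Δ1=-1/2, Δ2=-2, Δ3=-3/2
row 1: diag=8, rhs=-33; c'=1/4, d'=-33/8
row 2: denom=10−2·1/4=19/2; d'=(-9−2·-33/8)/(19/2)=-3/38
row 3: denom=10−3·6/19=172/19; d'=(3−3·-3/38)/(172/19)=123/344
back: M3=123/344
back: M2=-3/38−6/19·123/344=-33/172
back: M1=-33/8−1/4·-33/172=-2805/688
M: M0=0, M1=-2805/688, M2=-33/172, M3=123/344, M4=0
seg 0: a=-5, c=M0/2=0, d=(M1−M0)/(6·2)=-935/2752, b=Δ0−h0·(2M0+M1)/6=4375/688
seg 1: a=5, c=M1/2=-2805/1376, d=(M2−M1)/(6·2)=891/2752, b=Δ1−h1·(2M1+M2)/6=785/344
seg 2: a=4, c=M2/2=-33/344, d=(M3−M2)/(6·3)=21/688, b=Δ2−h2·(2M2+M3)/6=-1367/688
seg 3: a=-2, c=M3/2=123/688, d=(M4−M3)/(6·2)=-41/1376, b=Δ3−h3·(2M3+M4)/6=-299/172
t_q=1/2 → seg 0, τ=1/2; S=-5+4375/688·τ+0·τ²+-935/2752·τ³=-41015/22016

  seg 0: a=-5 b=4375/688 c=0 d=-935/2752
  seg 1: a=5 b=785/344 c=-2805/1376 d=891/2752
  seg 2: a=4 b=-1367/688 c=-33/344 d=21/688
  seg 3: a=-2 b=-299/172 c=123/688 d=-41/1376
S(1/2) = -41015/22016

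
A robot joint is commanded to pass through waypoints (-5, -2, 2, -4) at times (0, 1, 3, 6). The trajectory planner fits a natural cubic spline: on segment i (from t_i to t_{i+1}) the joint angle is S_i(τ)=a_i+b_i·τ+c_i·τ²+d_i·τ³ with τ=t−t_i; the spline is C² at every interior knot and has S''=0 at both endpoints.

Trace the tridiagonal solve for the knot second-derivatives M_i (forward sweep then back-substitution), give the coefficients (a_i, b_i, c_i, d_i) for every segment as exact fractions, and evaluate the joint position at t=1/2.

  seg 0: a=-5 b=85/28 c=0 d=-1/28
  seg 1: a=-2 b=41/14 c=-3/28 d=-5/28
  seg 2: a=2 b=5/14 c=-33/28 d=11/84
S(1/2) = -781/224

Δ: Δ0=3, Δ1=2, Δ2=-2
row 1: diag=6, rhs=-6; c'=1/3, d'=-1
row 2: denom=10−2·1/3=28/3; d'=(-24−2·-1)/(28/3)=-33/14
back: M2=-33/14
back: M1=-1−1/3·-33/14=-3/14
M: M0=0, M1=-3/14, M2=-33/14, M3=0
seg 0: a=-5, c=M0/2=0, d=(M1−M0)/(6·1)=-1/28, b=Δ0−h0·(2M0+M1)/6=85/28
seg 1: a=-2, c=M1/2=-3/28, d=(M2−M1)/(6·2)=-5/28, b=Δ1−h1·(2M1+M2)/6=41/14
seg 2: a=2, c=M2/2=-33/28, d=(M3−M2)/(6·3)=11/84, b=Δ2−h2·(2M2+M3)/6=5/14
t_q=1/2 → seg 0, τ=1/2; S=-5+85/28·τ+0·τ²+-1/28·τ³=-781/224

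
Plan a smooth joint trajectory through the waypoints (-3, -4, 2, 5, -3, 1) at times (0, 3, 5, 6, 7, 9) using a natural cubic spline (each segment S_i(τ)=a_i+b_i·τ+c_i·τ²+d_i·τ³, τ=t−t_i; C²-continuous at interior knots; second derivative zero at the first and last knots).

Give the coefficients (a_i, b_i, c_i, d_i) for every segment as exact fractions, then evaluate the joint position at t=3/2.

Δ: Δ0=-1/3, Δ1=3, Δ2=3, Δ3=-8, Δ4=2
row 1: diag=10, rhs=20; c'=1/5, d'=2
row 2: denom=6−2·1/5=28/5; d'=(0−2·2)/(28/5)=-5/7
row 3: denom=4−1·5/28=107/28; d'=(-66−1·-5/7)/(107/28)=-1828/107
row 4: denom=6−1·28/107=614/107; d'=(60−1·-1828/107)/(614/107)=4124/307
back: M4=4124/307
back: M3=-1828/107−28/107·4124/307=-6324/307
back: M2=-5/7−5/28·-6324/307=910/307
back: M1=2−1/5·910/307=432/307
M: M0=0, M1=432/307, M2=910/307, M3=-6324/307, M4=4124/307, M5=0
seg 0: a=-3, c=M0/2=0, d=(M1−M0)/(6·3)=24/307, b=Δ0−h0·(2M0+M1)/6=-955/921
seg 1: a=-4, c=M1/2=216/307, d=(M2−M1)/(6·2)=239/1842, b=Δ1−h1·(2M1+M2)/6=989/921
seg 2: a=2, c=M2/2=455/307, d=(M3−M2)/(6·1)=-3617/921, b=Δ2−h2·(2M2+M3)/6=5015/921
seg 3: a=5, c=M3/2=-3162/307, d=(M4−M3)/(6·1)=5224/921, b=Δ3−h3·(2M3+M4)/6=-3106/921
seg 4: a=-3, c=M4/2=2062/307, d=(M5−M4)/(6·2)=-1031/921, b=Δ4−h4·(2M4+M5)/6=-6406/921
t_q=3/2 → seg 0, τ=3/2; S=-3+-955/921·τ+0·τ²+24/307·τ³=-2635/614

  seg 0: a=-3 b=-955/921 c=0 d=24/307
  seg 1: a=-4 b=989/921 c=216/307 d=239/1842
  seg 2: a=2 b=5015/921 c=455/307 d=-3617/921
  seg 3: a=5 b=-3106/921 c=-3162/307 d=5224/921
  seg 4: a=-3 b=-6406/921 c=2062/307 d=-1031/921
S(3/2) = -2635/614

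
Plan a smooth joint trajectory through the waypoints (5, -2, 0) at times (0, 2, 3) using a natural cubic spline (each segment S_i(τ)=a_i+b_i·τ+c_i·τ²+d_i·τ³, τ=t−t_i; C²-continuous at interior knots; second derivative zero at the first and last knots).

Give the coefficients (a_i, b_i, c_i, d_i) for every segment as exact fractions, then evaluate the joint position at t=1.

  seg 0: a=5 b=-16/3 c=0 d=11/24
  seg 1: a=-2 b=1/6 c=11/4 d=-11/12
S(1) = 1/8

Δ: Δ0=-7/2, Δ1=2
row 1: diag=6, rhs=33; c'=1/6, d'=11/2
back: M1=11/2
M: M0=0, M1=11/2, M2=0
seg 0: a=5, c=M0/2=0, d=(M1−M0)/(6·2)=11/24, b=Δ0−h0·(2M0+M1)/6=-16/3
seg 1: a=-2, c=M1/2=11/4, d=(M2−M1)/(6·1)=-11/12, b=Δ1−h1·(2M1+M2)/6=1/6
t_q=1 → seg 0, τ=1; S=5+-16/3·τ+0·τ²+11/24·τ³=1/8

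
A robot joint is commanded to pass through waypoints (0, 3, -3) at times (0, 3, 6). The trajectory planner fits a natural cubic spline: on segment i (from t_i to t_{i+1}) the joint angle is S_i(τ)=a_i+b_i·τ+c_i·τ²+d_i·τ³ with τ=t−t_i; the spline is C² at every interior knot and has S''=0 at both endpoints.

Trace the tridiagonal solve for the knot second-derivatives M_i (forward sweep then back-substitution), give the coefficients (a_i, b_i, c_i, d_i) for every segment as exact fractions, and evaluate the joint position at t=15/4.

  seg 0: a=0 b=7/4 c=0 d=-1/12
  seg 1: a=3 b=-1/2 c=-3/4 d=1/12
S(15/4) = 573/256

Δ: Δ0=1, Δ1=-2
row 1: diag=12, rhs=-18; c'=1/4, d'=-3/2
back: M1=-3/2
M: M0=0, M1=-3/2, M2=0
seg 0: a=0, c=M0/2=0, d=(M1−M0)/(6·3)=-1/12, b=Δ0−h0·(2M0+M1)/6=7/4
seg 1: a=3, c=M1/2=-3/4, d=(M2−M1)/(6·3)=1/12, b=Δ1−h1·(2M1+M2)/6=-1/2
t_q=15/4 → seg 1, τ=3/4; S=3+-1/2·τ+-3/4·τ²+1/12·τ³=573/256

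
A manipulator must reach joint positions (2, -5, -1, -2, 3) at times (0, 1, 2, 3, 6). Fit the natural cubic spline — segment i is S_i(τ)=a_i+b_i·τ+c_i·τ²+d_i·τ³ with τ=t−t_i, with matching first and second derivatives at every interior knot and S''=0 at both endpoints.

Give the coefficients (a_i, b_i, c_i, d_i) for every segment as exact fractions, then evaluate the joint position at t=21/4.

Δ: Δ0=-7, Δ1=4, Δ2=-1, Δ3=5/3
row 1: diag=4, rhs=66; c'=1/4, d'=33/2
row 2: denom=4−1·1/4=15/4; d'=(-30−1·33/2)/(15/4)=-62/5
row 3: denom=8−1·4/15=116/15; d'=(16−1·-62/5)/(116/15)=213/58
back: M3=213/58
back: M2=-62/5−4/15·213/58=-388/29
back: M1=33/2−1/4·-388/29=1151/58
M: M0=0, M1=1151/58, M2=-388/29, M3=213/58, M4=0
seg 0: a=2, c=M0/2=0, d=(M1−M0)/(6·1)=1151/348, b=Δ0−h0·(2M0+M1)/6=-3587/348
seg 1: a=-5, c=M1/2=1151/116, d=(M2−M1)/(6·1)=-1927/348, b=Δ1−h1·(2M1+M2)/6=-67/174
seg 2: a=-1, c=M2/2=-194/29, d=(M3−M2)/(6·1)=989/348, b=Δ2−h2·(2M2+M3)/6=991/348
seg 3: a=-2, c=M3/2=213/116, d=(M4−M3)/(6·3)=-71/348, b=Δ3−h3·(2M3+M4)/6=-349/174
t_q=21/4 → seg 3, τ=9/4; S=-2+-349/174·τ+213/116·τ²+-71/348·τ³=3407/7424

  seg 0: a=2 b=-3587/348 c=0 d=1151/348
  seg 1: a=-5 b=-67/174 c=1151/116 d=-1927/348
  seg 2: a=-1 b=991/348 c=-194/29 d=989/348
  seg 3: a=-2 b=-349/174 c=213/116 d=-71/348
S(21/4) = 3407/7424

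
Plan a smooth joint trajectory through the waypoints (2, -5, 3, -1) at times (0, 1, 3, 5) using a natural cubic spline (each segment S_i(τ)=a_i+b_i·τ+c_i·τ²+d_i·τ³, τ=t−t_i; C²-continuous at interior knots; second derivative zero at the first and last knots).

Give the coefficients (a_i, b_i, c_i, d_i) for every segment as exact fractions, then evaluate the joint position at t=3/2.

  seg 0: a=2 b=-102/11 c=0 d=25/11
  seg 1: a=-5 b=-27/11 c=75/11 d=-79/44
  seg 2: a=3 b=36/11 c=-87/22 d=29/44
S(3/2) = -1671/352

Δ: Δ0=-7, Δ1=4, Δ2=-2
row 1: diag=6, rhs=66; c'=1/3, d'=11
row 2: denom=8−2·1/3=22/3; d'=(-36−2·11)/(22/3)=-87/11
back: M2=-87/11
back: M1=11−1/3·-87/11=150/11
M: M0=0, M1=150/11, M2=-87/11, M3=0
seg 0: a=2, c=M0/2=0, d=(M1−M0)/(6·1)=25/11, b=Δ0−h0·(2M0+M1)/6=-102/11
seg 1: a=-5, c=M1/2=75/11, d=(M2−M1)/(6·2)=-79/44, b=Δ1−h1·(2M1+M2)/6=-27/11
seg 2: a=3, c=M2/2=-87/22, d=(M3−M2)/(6·2)=29/44, b=Δ2−h2·(2M2+M3)/6=36/11
t_q=3/2 → seg 1, τ=1/2; S=-5+-27/11·τ+75/11·τ²+-79/44·τ³=-1671/352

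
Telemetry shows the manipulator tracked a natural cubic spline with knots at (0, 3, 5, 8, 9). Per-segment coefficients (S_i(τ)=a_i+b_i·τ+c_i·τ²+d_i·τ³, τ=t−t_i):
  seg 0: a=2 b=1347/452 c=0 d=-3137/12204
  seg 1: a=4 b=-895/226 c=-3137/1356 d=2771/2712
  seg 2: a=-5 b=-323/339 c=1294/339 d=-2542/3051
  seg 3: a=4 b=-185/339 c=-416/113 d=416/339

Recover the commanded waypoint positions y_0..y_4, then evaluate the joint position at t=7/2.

y_0 = S_0(0) = a_0 = 2
y_1 = S_1(0) = a_1 = 4
y_2 = S_2(0) = a_2 = -5
y_3 = S_3(0) = a_3 = 4
y_4 = S_3(1) = 1
t_q=7/2 is in segment 1 (τ=1/2); S_1(τ)=11349/7232

y_0=2 y_1=4 y_2=-5 y_3=4 y_4=1
S(7/2) = 11349/7232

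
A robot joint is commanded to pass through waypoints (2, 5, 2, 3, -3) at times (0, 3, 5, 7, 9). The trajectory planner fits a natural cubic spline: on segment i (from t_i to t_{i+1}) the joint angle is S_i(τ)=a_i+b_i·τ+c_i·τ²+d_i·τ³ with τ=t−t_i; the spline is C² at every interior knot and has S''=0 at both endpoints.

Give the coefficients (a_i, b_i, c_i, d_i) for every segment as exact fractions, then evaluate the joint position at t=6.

  seg 0: a=2 b=289/142 c=0 d=-49/426
  seg 1: a=5 b=-76/71 c=-147/142 d=233/568
  seg 2: a=2 b=-41/142 c=405/284 d=-293/568
  seg 3: a=3 b=-55/71 c=-237/142 d=79/284
S(6) = 1489/568

Δ: Δ0=1, Δ1=-3/2, Δ2=1/2, Δ3=-3
row 1: diag=10, rhs=-15; c'=1/5, d'=-3/2
row 2: denom=8−2·1/5=38/5; d'=(12−2·-3/2)/(38/5)=75/38
row 3: denom=8−2·5/19=142/19; d'=(-21−2·75/38)/(142/19)=-237/71
back: M3=-237/71
back: M2=75/38−5/19·-237/71=405/142
back: M1=-3/2−1/5·405/142=-147/71
M: M0=0, M1=-147/71, M2=405/142, M3=-237/71, M4=0
seg 0: a=2, c=M0/2=0, d=(M1−M0)/(6·3)=-49/426, b=Δ0−h0·(2M0+M1)/6=289/142
seg 1: a=5, c=M1/2=-147/142, d=(M2−M1)/(6·2)=233/568, b=Δ1−h1·(2M1+M2)/6=-76/71
seg 2: a=2, c=M2/2=405/284, d=(M3−M2)/(6·2)=-293/568, b=Δ2−h2·(2M2+M3)/6=-41/142
seg 3: a=3, c=M3/2=-237/142, d=(M4−M3)/(6·2)=79/284, b=Δ3−h3·(2M3+M4)/6=-55/71
t_q=6 → seg 2, τ=1; S=2+-41/142·τ+405/284·τ²+-293/568·τ³=1489/568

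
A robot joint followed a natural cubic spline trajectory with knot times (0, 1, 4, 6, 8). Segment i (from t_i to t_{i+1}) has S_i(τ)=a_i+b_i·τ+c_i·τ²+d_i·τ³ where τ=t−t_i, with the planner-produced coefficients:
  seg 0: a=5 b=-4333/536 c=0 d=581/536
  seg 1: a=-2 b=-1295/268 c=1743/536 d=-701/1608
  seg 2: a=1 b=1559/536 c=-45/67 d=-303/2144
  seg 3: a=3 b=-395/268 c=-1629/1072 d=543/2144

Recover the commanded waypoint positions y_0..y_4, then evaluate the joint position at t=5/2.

y_0=5 y_1=-2 y_2=1 y_3=3 y_4=-4
S(5/2) = -14591/4288

y_0 = S_0(0) = a_0 = 5
y_1 = S_1(0) = a_1 = -2
y_2 = S_2(0) = a_2 = 1
y_3 = S_3(0) = a_3 = 3
y_4 = S_3(2) = -4
t_q=5/2 is in segment 1 (τ=3/2); S_1(τ)=-14591/4288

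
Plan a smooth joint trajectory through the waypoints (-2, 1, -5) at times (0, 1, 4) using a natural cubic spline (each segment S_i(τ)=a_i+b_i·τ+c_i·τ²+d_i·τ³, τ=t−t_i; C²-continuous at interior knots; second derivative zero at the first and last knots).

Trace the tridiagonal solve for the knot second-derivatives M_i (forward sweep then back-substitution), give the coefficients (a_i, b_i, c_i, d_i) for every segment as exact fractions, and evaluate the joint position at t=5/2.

  seg 0: a=-2 b=29/8 c=0 d=-5/8
  seg 1: a=1 b=7/4 c=-15/8 d=5/24
S(5/2) = 7/64

Δ: Δ0=3, Δ1=-2
row 1: diag=8, rhs=-30; c'=3/8, d'=-15/4
back: M1=-15/4
M: M0=0, M1=-15/4, M2=0
seg 0: a=-2, c=M0/2=0, d=(M1−M0)/(6·1)=-5/8, b=Δ0−h0·(2M0+M1)/6=29/8
seg 1: a=1, c=M1/2=-15/8, d=(M2−M1)/(6·3)=5/24, b=Δ1−h1·(2M1+M2)/6=7/4
t_q=5/2 → seg 1, τ=3/2; S=1+7/4·τ+-15/8·τ²+5/24·τ³=7/64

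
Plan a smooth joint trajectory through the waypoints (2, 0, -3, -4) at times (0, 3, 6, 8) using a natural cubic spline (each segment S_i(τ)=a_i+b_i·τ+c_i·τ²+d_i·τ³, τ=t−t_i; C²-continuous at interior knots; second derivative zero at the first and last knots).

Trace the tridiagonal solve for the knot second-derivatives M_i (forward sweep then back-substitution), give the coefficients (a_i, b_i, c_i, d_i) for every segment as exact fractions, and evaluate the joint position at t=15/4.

  seg 0: a=2 b=-119/222 c=0 d=-29/1998
  seg 1: a=0 b=-103/111 c=-29/222 d=71/1998
  seg 2: a=-3 b=-167/222 c=7/37 d=-7/222
S(15/4) = -3573/4736

Δ: Δ0=-2/3, Δ1=-1, Δ2=-1/2
row 1: diag=12, rhs=-2; c'=1/4, d'=-1/6
row 2: denom=10−3·1/4=37/4; d'=(3−3·-1/6)/(37/4)=14/37
back: M2=14/37
back: M1=-1/6−1/4·14/37=-29/111
M: M0=0, M1=-29/111, M2=14/37, M3=0
seg 0: a=2, c=M0/2=0, d=(M1−M0)/(6·3)=-29/1998, b=Δ0−h0·(2M0+M1)/6=-119/222
seg 1: a=0, c=M1/2=-29/222, d=(M2−M1)/(6·3)=71/1998, b=Δ1−h1·(2M1+M2)/6=-103/111
seg 2: a=-3, c=M2/2=7/37, d=(M3−M2)/(6·2)=-7/222, b=Δ2−h2·(2M2+M3)/6=-167/222
t_q=15/4 → seg 1, τ=3/4; S=0+-103/111·τ+-29/222·τ²+71/1998·τ³=-3573/4736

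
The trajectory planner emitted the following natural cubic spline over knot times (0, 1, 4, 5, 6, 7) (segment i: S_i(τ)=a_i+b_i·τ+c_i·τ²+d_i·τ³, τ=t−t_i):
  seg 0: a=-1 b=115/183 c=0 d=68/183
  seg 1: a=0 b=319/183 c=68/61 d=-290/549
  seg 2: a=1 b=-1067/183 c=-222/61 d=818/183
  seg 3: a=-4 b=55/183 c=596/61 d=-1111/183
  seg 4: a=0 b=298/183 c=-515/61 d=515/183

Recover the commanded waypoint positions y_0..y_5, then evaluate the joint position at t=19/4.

y_0 = S_0(0) = a_0 = -1
y_1 = S_1(0) = a_1 = 0
y_2 = S_2(0) = a_2 = 1
y_3 = S_3(0) = a_3 = -4
y_4 = S_4(0) = a_4 = 0
y_5 = S_4(1) = -4
t_q=19/4 is in segment 2 (τ=3/4); S_2(τ)=-6899/1952

y_0=-1 y_1=0 y_2=1 y_3=-4 y_4=0 y_5=-4
S(19/4) = -6899/1952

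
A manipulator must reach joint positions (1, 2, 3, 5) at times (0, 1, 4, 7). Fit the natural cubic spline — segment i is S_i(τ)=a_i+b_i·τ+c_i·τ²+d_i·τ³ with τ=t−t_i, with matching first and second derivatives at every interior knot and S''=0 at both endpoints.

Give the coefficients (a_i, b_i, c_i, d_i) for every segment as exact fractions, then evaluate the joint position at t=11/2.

  seg 0: a=1 b=32/29 c=0 d=-3/29
  seg 1: a=2 b=23/29 c=-9/29 d=41/783
  seg 2: a=3 b=10/29 c=14/87 d=-14/783
S(11/2) = 443/116

Δ: Δ0=1, Δ1=1/3, Δ2=2/3
row 1: diag=8, rhs=-4; c'=3/8, d'=-1/2
row 2: denom=12−3·3/8=87/8; d'=(2−3·-1/2)/(87/8)=28/87
back: M2=28/87
back: M1=-1/2−3/8·28/87=-18/29
M: M0=0, M1=-18/29, M2=28/87, M3=0
seg 0: a=1, c=M0/2=0, d=(M1−M0)/(6·1)=-3/29, b=Δ0−h0·(2M0+M1)/6=32/29
seg 1: a=2, c=M1/2=-9/29, d=(M2−M1)/(6·3)=41/783, b=Δ1−h1·(2M1+M2)/6=23/29
seg 2: a=3, c=M2/2=14/87, d=(M3−M2)/(6·3)=-14/783, b=Δ2−h2·(2M2+M3)/6=10/29
t_q=11/2 → seg 2, τ=3/2; S=3+10/29·τ+14/87·τ²+-14/783·τ³=443/116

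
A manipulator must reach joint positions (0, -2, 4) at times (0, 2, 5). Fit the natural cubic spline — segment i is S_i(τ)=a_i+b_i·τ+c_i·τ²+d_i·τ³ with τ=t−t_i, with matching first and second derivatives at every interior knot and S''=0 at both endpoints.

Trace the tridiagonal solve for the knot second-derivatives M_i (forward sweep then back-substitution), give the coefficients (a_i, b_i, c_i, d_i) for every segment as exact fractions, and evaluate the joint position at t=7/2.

Δ: Δ0=-1, Δ1=2
row 1: diag=10, rhs=18; c'=3/10, d'=9/5
back: M1=9/5
M: M0=0, M1=9/5, M2=0
seg 0: a=0, c=M0/2=0, d=(M1−M0)/(6·2)=3/20, b=Δ0−h0·(2M0+M1)/6=-8/5
seg 1: a=-2, c=M1/2=9/10, d=(M2−M1)/(6·3)=-1/10, b=Δ1−h1·(2M1+M2)/6=1/5
t_q=7/2 → seg 1, τ=3/2; S=-2+1/5·τ+9/10·τ²+-1/10·τ³=-1/80

  seg 0: a=0 b=-8/5 c=0 d=3/20
  seg 1: a=-2 b=1/5 c=9/10 d=-1/10
S(7/2) = -1/80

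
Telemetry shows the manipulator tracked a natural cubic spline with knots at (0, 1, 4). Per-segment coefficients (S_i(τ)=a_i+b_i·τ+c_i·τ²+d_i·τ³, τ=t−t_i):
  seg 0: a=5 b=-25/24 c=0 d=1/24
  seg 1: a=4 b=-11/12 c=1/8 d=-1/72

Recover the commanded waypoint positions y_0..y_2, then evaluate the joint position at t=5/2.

y_0=5 y_1=4 y_2=2
S(5/2) = 183/64

y_0 = S_0(0) = a_0 = 5
y_1 = S_1(0) = a_1 = 4
y_2 = S_1(3) = 2
t_q=5/2 is in segment 1 (τ=3/2); S_1(τ)=183/64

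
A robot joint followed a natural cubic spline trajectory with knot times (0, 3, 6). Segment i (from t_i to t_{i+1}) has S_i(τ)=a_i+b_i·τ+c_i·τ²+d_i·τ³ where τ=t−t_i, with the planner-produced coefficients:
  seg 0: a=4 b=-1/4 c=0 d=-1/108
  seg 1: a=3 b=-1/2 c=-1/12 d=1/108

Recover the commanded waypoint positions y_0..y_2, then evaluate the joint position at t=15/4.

y_0 = S_0(0) = a_0 = 4
y_1 = S_1(0) = a_1 = 3
y_2 = S_1(3) = 1
t_q=15/4 is in segment 1 (τ=3/4); S_1(τ)=661/256

y_0=4 y_1=3 y_2=1
S(15/4) = 661/256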